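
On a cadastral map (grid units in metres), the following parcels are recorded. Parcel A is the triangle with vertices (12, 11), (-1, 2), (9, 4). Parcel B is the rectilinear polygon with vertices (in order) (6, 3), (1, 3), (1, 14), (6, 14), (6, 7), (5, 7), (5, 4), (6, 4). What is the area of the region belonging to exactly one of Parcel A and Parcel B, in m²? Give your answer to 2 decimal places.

|Parcel A| = 32, |Parcel B| = 52, |Parcel A∩Parcel B| = 7.6769.
|Parcel A △ Parcel B| = |Parcel A| + |Parcel B| − 2·|Parcel A∩Parcel B| = 32 + 52 − 15.3538 = 68.65.

68.65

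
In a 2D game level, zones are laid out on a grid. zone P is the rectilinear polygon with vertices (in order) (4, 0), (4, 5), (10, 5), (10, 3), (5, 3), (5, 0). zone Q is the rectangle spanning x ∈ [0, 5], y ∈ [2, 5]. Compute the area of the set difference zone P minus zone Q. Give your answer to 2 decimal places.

|zone P| = 15, |zone P∩zone Q| = 3.
|zone P ∖ zone Q| = |zone P| − |zone P∩zone Q| = 15 − 3 = 12.00.

12.00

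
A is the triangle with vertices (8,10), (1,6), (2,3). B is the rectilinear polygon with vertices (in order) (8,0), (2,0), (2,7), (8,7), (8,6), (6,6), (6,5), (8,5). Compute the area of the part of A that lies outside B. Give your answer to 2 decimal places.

5.80

|A| = 12.5, |A∩B| = 6.6964.
|A ∖ B| = |A| − |A∩B| = 12.5 − 6.6964 = 5.80.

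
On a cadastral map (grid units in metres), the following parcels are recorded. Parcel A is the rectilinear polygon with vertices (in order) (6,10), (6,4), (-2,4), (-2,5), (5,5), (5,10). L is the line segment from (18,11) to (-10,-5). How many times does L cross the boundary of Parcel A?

The segment meets the boundary at (5.75,4), (6,4.143).

2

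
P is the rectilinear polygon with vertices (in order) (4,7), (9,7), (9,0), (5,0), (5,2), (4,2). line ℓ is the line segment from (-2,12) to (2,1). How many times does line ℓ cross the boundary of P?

The segment lies entirely outside P and never meets its boundary.

0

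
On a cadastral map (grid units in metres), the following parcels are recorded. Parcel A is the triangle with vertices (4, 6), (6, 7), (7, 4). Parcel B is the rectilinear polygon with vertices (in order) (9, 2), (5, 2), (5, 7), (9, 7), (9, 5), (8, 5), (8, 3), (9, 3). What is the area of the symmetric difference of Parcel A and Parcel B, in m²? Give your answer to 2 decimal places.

|Parcel A| = 3.5, |Parcel B| = 18, |Parcel A∩Parcel B| = 2.9167.
|Parcel A △ Parcel B| = |Parcel A| + |Parcel B| − 2·|Parcel A∩Parcel B| = 3.5 + 18 − 5.8333 = 15.67.

15.67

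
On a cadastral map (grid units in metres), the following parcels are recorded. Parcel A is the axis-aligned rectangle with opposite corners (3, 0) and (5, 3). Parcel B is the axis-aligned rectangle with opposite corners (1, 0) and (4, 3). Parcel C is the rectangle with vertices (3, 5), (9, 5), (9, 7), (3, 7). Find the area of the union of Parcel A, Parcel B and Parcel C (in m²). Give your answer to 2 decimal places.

By inclusion–exclusion:
Individual areas: |Parcel A| = 6, |Parcel B| = 9, |Parcel C| = 12.
|Parcel A∩Parcel B|: x∈[3,4], y∈[0,3] → 1·3 = 3.
|Parcel A∩Parcel C| = 0 (no overlap).
|Parcel B∩Parcel C| = 0 (no overlap).
|Parcel A∩Parcel B∩Parcel C| = 0.
|Parcel A ∪ Parcel B ∪ Parcel C| = 27 − 3 + 0 = 24.00.

24.00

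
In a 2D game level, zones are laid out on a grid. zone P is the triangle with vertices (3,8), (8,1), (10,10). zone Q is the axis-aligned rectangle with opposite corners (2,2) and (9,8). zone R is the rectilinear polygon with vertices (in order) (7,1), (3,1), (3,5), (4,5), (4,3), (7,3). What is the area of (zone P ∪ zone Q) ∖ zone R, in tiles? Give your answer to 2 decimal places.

43.72

|zone P ∪ zone Q| = 49.7183.
|(zone P ∪ zone Q) ∩ zone R| = 6.
|(zone P ∪ zone Q) ∖ zone R| = 49.7183 − 6 = 43.72.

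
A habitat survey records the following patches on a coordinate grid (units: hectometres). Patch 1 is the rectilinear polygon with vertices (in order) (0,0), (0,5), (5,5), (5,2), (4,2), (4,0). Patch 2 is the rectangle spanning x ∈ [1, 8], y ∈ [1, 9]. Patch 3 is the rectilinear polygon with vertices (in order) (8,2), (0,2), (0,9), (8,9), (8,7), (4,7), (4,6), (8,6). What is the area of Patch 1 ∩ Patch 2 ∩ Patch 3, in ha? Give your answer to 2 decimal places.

12.00

The intersection is the polygon with vertices (5,2), (4,2), (1,2), (1,5), (5,5).
By the shoelace formula its area is 12.00.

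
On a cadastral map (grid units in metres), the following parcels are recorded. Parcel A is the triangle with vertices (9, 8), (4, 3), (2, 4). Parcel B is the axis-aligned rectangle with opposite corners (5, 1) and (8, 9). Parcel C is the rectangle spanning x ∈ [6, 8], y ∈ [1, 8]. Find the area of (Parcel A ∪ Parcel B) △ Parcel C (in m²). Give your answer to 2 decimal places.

14.29

|Parcel A ∪ Parcel B| = 28.2857.
|(Parcel A ∪ Parcel B) ∩ Parcel C| = 14.
|(Parcel A ∪ Parcel B) △ Parcel C| = 28.2857 + 14 − 28 = 14.29.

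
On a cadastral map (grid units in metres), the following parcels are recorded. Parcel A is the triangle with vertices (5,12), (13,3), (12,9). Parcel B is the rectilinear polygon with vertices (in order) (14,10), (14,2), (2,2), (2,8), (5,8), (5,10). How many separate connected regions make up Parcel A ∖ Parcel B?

1

Parcel A ∖ Parcel B is a single connected region.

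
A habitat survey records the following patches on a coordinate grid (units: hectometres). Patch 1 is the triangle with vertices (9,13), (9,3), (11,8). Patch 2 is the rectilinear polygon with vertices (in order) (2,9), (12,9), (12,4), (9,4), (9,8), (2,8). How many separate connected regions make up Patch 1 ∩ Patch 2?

1

Patch 1 ∩ Patch 2 is a single connected region.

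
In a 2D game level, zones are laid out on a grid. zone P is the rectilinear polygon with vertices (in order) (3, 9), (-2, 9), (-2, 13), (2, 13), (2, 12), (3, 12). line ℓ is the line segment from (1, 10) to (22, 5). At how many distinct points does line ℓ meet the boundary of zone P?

1

The segment meets the boundary at (3,9.524).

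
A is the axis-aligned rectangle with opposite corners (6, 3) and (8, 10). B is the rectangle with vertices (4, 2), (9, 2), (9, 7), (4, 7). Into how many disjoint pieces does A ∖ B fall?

1

A ∖ B is a single connected region.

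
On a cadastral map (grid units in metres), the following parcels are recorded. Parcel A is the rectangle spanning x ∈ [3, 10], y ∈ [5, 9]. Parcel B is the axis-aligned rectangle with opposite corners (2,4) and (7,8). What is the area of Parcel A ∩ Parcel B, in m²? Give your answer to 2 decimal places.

|Parcel A∩Parcel B|: x∈[3,7], y∈[5,8] → 4·3 = 12.

12.00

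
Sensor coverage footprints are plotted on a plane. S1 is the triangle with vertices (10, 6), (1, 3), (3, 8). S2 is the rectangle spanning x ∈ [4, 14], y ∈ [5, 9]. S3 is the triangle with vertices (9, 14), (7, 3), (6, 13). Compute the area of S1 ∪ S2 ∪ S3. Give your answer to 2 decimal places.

By inclusion–exclusion:
Individual areas: |S1| = 19.5, |S2| = 40, |S3| = 15.5.
|S1∩S2| = 9.6429.
|S1∩S3| = 1.4708.
|S2∩S3| = 4.5091.
|S1∩S2∩S3| = 1.4644.
|S1 ∪ S2 ∪ S3| = 75 − 15.6228 + 1.4644 = 60.84.

60.84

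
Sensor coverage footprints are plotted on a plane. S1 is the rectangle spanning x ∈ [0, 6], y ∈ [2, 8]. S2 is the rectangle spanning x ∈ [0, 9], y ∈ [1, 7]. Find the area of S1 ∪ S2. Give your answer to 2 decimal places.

60.00

By inclusion–exclusion:
Individual areas: |S1| = 36, |S2| = 54.
|S1∩S2|: x∈[0,6], y∈[2,7] → 6·5 = 30.
|S1 ∪ S2| = 90 − 30 = 60.00.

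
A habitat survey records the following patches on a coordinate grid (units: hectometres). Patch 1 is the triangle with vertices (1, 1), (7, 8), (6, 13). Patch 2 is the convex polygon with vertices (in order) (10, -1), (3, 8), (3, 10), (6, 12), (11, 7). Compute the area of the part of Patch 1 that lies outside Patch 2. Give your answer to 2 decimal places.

6.66

|Patch 1| = 18.5, |Patch 1∩Patch 2| = 11.8363.
|Patch 1 ∖ Patch 2| = |Patch 1| − |Patch 1∩Patch 2| = 18.5 − 11.8363 = 6.66.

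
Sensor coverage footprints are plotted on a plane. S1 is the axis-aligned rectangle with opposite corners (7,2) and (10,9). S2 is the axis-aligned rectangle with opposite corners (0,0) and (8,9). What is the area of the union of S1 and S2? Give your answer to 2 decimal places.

86.00

By inclusion–exclusion:
Individual areas: |S1| = 21, |S2| = 72.
|S1∩S2|: x∈[7,8], y∈[2,9] → 1·7 = 7.
|S1 ∪ S2| = 93 − 7 = 86.00.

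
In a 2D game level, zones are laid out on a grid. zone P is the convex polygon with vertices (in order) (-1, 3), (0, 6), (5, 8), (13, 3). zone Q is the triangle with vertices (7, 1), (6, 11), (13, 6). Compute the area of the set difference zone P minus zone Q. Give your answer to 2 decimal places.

|zone P| = 41.5, |zone P∩zone Q| = 10.499.
|zone P ∖ zone Q| = |zone P| − |zone P∩zone Q| = 41.5 − 10.499 = 31.00.

31.00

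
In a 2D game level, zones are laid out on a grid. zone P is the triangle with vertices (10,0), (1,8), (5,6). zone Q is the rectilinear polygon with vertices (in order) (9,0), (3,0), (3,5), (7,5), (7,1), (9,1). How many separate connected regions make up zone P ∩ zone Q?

zone P ∩ zone Q splits into 2 disjoint pieces (area 0.0069, area 2.2458).

2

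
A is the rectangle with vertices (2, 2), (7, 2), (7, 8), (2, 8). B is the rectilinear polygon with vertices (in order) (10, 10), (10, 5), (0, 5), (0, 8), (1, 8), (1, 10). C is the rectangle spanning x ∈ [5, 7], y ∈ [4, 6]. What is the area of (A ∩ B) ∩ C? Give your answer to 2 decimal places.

The region (A ∩ B) ∩ C is the polygon with vertices (7,5), (5,5), (5,6), (7,6).
By the shoelace formula its area is 2.00.

2.00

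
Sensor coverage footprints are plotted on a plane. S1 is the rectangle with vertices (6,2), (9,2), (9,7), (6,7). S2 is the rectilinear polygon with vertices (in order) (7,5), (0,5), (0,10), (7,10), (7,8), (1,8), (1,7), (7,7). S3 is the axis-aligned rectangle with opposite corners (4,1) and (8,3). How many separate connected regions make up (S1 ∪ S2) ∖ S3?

(S1 ∪ S2) ∖ S3 is a single connected region.

1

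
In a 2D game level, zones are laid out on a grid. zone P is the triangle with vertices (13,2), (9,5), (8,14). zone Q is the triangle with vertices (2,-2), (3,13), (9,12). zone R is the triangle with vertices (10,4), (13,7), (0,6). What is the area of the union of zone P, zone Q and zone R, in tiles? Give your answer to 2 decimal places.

70.61

By inclusion–exclusion:
Individual areas: |zone P| = 16.5, |zone Q| = 45.5, |zone R| = 18.
|zone P∩zone Q| = 0.5287.
|zone P∩zone R| = 5.0294.
|zone Q∩zone R| = 3.8313.
|zone P∩zone Q∩zone R| = 0.
|zone P ∪ zone Q ∪ zone R| = 80 − 9.3894 + 0 = 70.61.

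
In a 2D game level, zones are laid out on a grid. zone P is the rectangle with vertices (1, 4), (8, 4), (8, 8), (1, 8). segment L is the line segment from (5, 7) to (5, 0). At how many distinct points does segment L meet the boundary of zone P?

The segment meets the boundary at (5,4).

1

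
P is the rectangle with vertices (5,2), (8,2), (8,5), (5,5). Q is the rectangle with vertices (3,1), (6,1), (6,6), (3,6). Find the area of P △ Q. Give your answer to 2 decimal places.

18.00

|P∩Q|: x∈[5,6], y∈[2,5] → 1·3 = 3.
|P △ Q| = |P| + |Q| − 2·|P∩Q| = 9 + 15 − 6 = 18.00.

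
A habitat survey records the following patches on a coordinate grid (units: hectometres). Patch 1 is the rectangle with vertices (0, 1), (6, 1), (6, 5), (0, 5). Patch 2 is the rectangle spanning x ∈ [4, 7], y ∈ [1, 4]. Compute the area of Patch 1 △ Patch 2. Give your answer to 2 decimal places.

|Patch 1∩Patch 2|: x∈[4,6], y∈[1,4] → 2·3 = 6.
|Patch 1 △ Patch 2| = |Patch 1| + |Patch 2| − 2·|Patch 1∩Patch 2| = 24 + 9 − 12 = 21.00.

21.00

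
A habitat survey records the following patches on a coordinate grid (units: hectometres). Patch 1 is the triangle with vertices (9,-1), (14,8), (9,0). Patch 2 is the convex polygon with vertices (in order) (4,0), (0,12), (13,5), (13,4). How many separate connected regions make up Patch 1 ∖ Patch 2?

2

Patch 1 ∖ Patch 2 splits into 2 disjoint pieces (area 1.6929, area 0.2504).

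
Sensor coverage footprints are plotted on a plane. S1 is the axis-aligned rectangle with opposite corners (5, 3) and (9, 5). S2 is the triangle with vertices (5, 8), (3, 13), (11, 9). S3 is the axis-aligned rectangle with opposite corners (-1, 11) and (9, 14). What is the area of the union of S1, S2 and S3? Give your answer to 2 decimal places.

50.80

By inclusion–exclusion:
Individual areas: |S1| = 8, |S2| = 16, |S3| = 30.
|S1∩S2| = 0.
|S1∩S3| = 0 (no overlap).
|S2∩S3| = 3.2.
|S1∩S2∩S3| = 0.
|S1 ∪ S2 ∪ S3| = 54 − 3.2 + 0 = 50.80.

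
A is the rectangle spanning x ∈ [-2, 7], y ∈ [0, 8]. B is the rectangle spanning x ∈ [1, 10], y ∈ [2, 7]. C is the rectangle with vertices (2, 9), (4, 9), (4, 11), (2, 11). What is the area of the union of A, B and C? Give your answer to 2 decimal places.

91.00

By inclusion–exclusion:
Individual areas: |A| = 72, |B| = 45, |C| = 4.
|A∩B|: x∈[1,7], y∈[2,7] → 6·5 = 30.
|A∩C| = 0 (no overlap).
|B∩C| = 0 (no overlap).
|A∩B∩C| = 0.
|A ∪ B ∪ C| = 121 − 30 + 0 = 91.00.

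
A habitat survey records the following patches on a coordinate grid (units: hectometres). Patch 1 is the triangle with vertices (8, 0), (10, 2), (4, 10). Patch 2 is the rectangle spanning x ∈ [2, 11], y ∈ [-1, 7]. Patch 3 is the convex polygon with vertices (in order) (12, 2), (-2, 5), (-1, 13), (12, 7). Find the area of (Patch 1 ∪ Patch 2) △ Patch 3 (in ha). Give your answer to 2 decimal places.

|Patch 1 ∪ Patch 2| = 73.575.
|(Patch 1 ∪ Patch 2) ∩ Patch 3| = 35.9679.
|(Patch 1 ∪ Patch 2) △ Patch 3| = 73.575 + 90 − 71.9357 = 91.64.

91.64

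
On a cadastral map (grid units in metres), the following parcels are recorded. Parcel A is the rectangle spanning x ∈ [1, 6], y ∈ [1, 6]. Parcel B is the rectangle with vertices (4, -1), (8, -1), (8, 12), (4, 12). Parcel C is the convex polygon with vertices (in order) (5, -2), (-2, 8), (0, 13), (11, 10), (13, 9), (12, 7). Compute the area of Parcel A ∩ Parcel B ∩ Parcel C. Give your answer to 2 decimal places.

10.00

The intersection is the polygon with vertices (6,1), (4,1), (4,6), (6,6).
By the shoelace formula its area is 10.00.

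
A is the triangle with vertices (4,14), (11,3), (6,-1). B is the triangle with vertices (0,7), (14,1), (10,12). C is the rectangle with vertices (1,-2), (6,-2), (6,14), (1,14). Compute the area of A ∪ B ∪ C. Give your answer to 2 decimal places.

140.92

By inclusion–exclusion:
Individual areas: |A| = 41.5, |B| = 65, |C| = 80.
|A∩B| = 22.951.
|A∩C| = 11.8571.
|B∩C| = 16.25.
|A∩B∩C| = 5.4788.
|A ∪ B ∪ C| = 186.5 − 51.0581 + 5.4788 = 140.92.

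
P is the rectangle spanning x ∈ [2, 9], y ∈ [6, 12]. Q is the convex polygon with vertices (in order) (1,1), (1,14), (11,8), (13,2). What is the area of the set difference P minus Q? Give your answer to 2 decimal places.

6.53

|P| = 42, |P∩Q| = 35.4667.
|P ∖ Q| = |P| − |P∩Q| = 42 − 35.4667 = 6.53.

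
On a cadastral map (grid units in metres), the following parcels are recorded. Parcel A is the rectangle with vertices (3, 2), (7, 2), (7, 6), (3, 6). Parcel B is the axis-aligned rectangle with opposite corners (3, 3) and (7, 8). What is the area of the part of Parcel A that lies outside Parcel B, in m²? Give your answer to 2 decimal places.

4.00

|Parcel A∩Parcel B|: x∈[3,7], y∈[3,6] → 4·3 = 12.
|Parcel A| = 16.
|Parcel A ∖ Parcel B| = |Parcel A| − |Parcel A∩Parcel B| = 16 − 12 = 4.00.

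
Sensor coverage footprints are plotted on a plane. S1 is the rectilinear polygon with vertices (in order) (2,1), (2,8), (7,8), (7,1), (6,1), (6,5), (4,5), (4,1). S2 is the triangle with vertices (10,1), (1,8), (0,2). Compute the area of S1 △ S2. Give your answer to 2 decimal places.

33.21

|S1| = 27, |S2| = 30.5, |S1∩S2| = 12.1468.
|S1 △ S2| = |S1| + |S2| − 2·|S1∩S2| = 27 + 30.5 − 24.2937 = 33.21.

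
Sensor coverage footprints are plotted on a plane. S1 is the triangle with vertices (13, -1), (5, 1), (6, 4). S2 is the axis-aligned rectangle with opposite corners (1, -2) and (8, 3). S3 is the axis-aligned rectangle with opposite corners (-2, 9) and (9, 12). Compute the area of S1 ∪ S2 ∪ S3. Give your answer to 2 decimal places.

By inclusion–exclusion:
Individual areas: |S1| = 13, |S2| = 35, |S3| = 33.
|S1∩S2| = 6.3298.
|S1∩S3| = 0.
|S2∩S3| = 0 (no overlap).
|S1∩S2∩S3| = 0.
|S1 ∪ S2 ∪ S3| = 81 − 6.3298 + 0 = 74.67.

74.67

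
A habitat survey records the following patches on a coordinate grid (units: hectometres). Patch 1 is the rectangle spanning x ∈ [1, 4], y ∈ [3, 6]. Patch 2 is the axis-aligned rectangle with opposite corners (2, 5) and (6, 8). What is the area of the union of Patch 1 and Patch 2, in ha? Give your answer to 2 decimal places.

19.00

By inclusion–exclusion:
Individual areas: |Patch 1| = 9, |Patch 2| = 12.
|Patch 1∩Patch 2|: x∈[2,4], y∈[5,6] → 2·1 = 2.
|Patch 1 ∪ Patch 2| = 21 − 2 = 19.00.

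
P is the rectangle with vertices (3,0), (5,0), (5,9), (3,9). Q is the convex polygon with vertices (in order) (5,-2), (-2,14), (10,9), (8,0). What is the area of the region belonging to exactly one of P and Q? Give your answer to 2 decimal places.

74.89

|P| = 18, |Q| = 90, |P∩Q| = 16.5536.
|P △ Q| = |P| + |Q| − 2·|P∩Q| = 18 + 90 − 33.1071 = 74.89.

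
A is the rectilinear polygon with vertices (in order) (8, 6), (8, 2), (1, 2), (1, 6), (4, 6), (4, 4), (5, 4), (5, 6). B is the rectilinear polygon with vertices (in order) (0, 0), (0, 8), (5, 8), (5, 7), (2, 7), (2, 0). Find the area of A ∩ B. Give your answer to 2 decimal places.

4.00

The intersection is the polygon with vertices (1,2), (1,6), (2,6), (2,2).
By the shoelace formula its area is 4.00.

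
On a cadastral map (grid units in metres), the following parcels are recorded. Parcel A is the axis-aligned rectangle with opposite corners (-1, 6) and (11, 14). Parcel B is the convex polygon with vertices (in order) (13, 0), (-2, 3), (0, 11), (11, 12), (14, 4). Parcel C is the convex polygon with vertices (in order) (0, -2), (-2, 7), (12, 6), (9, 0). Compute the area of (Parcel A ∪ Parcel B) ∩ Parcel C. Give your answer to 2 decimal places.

58.07

The region (Parcel A ∪ Parcel B) ∩ Parcel C is the polygon with vertices (-1.07,2.814), (-1.529,4.882), (-1.018,6.93), (12,6), (9.364,0.727).
By the shoelace formula its area is 58.07.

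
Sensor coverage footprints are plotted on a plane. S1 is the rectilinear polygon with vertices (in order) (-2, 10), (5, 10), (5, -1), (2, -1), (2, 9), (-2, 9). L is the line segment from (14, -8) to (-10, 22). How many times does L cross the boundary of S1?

4

The segment meets the boundary at (-0.4,10), (0.4,9), (2,7), (5,3.25).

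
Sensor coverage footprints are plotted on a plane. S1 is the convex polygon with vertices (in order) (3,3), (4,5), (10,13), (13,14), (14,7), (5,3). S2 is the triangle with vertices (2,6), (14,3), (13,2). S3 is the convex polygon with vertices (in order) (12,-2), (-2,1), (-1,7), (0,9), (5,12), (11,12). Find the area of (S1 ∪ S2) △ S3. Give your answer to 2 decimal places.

127.03

|S1 ∪ S2| = 63.8831.
|(S1 ∪ S2) ∩ S3| = 42.6765.
|(S1 ∪ S2) △ S3| = 63.8831 + 148.5 − 85.353 = 127.03.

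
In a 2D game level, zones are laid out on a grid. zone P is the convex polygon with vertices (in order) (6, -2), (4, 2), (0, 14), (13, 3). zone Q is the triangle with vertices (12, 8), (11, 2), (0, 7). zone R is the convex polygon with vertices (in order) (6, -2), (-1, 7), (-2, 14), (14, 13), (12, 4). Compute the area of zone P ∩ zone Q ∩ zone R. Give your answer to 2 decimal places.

25.36

The intersection is the polygon with vertices (7.531,7.628), (11.393,4.36), (11.2,3.2), (10.312,2.312), (2.75,5.75), (2.27,7.189).
By the shoelace formula its area is 25.36.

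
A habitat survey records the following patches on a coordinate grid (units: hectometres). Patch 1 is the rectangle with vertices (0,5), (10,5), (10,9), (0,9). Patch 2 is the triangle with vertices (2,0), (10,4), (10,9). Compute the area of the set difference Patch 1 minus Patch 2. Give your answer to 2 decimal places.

32.89

|Patch 1| = 40, |Patch 1∩Patch 2| = 7.1111.
|Patch 1 ∖ Patch 2| = |Patch 1| − |Patch 1∩Patch 2| = 40 − 7.1111 = 32.89.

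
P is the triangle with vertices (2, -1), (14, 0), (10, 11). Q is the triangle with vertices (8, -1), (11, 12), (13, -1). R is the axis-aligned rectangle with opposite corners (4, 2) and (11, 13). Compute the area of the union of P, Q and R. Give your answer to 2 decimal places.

By inclusion–exclusion:
Individual areas: |P| = 68, |Q| = 32.5, |R| = 77.
|P∩Q| = 26.1839.
|P∩R| = 34.625.
|Q∩R| = 11.5385.
|P∩Q∩R| = 10.5458.
|P ∪ Q ∪ R| = 177.5 − 72.3474 + 10.5458 = 115.70.

115.70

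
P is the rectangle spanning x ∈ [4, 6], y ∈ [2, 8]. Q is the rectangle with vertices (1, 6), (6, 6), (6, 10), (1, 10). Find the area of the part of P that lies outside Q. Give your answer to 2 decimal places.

8.00

|P∩Q|: x∈[4,6], y∈[6,8] → 2·2 = 4.
|P| = 12.
|P ∖ Q| = |P| − |P∩Q| = 12 − 4 = 8.00.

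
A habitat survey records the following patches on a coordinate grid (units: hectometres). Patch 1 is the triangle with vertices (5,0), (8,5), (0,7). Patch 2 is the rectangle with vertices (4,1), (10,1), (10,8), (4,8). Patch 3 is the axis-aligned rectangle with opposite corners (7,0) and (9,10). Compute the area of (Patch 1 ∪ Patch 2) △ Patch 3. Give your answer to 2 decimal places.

|Patch 1 ∪ Patch 2| = 51.8571.
|(Patch 1 ∪ Patch 2) ∩ Patch 3| = 14.
|(Patch 1 ∪ Patch 2) △ Patch 3| = 51.8571 + 20 − 28 = 43.86.

43.86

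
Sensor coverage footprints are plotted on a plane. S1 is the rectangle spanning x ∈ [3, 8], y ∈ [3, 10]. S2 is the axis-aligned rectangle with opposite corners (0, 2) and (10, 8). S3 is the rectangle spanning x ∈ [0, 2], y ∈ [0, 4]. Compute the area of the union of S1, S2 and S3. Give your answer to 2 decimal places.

By inclusion–exclusion:
Individual areas: |S1| = 35, |S2| = 60, |S3| = 8.
|S1∩S2|: x∈[3,8], y∈[3,8] → 5·5 = 25.
|S1∩S3| = 0 (no overlap).
|S2∩S3|: x∈[0,2], y∈[2,4] → 2·2 = 4.
|S1∩S2∩S3| = 0.
|S1 ∪ S2 ∪ S3| = 103 − 29 + 0 = 74.00.

74.00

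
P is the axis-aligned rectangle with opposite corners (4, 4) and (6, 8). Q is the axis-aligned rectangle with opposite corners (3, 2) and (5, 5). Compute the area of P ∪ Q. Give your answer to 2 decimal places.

13.00

By inclusion–exclusion:
Individual areas: |P| = 8, |Q| = 6.
|P∩Q|: x∈[4,5], y∈[4,5] → 1·1 = 1.
|P ∪ Q| = 14 − 1 = 13.00.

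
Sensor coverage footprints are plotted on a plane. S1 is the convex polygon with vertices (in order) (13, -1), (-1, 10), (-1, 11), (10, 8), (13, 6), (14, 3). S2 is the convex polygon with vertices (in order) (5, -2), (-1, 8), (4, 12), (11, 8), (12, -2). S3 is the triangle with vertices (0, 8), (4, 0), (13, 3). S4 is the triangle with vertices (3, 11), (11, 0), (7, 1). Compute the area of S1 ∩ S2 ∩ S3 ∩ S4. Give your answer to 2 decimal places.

The intersection is the polygon with vertices (9.425,1.808), (5.417,4.958), (4.964,6.091), (7.194,5.233), (9.634,1.878).
By the shoelace formula its area is 4.85.

4.85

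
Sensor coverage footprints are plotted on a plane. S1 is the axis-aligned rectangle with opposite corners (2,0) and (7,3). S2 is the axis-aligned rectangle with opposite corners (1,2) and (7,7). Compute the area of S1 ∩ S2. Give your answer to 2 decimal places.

5.00

|S1∩S2|: x∈[2,7], y∈[2,3] → 5·1 = 5.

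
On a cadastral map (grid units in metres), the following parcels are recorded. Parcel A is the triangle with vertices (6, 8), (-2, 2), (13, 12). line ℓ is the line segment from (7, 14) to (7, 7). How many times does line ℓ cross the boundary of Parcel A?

2

The segment meets the boundary at (7,8), (7,8.571).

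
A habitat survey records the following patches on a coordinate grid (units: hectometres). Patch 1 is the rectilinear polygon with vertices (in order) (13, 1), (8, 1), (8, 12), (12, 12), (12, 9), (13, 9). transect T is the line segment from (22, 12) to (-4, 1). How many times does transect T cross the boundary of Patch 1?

2

The segment meets the boundary at (8,6.077), (13,8.192).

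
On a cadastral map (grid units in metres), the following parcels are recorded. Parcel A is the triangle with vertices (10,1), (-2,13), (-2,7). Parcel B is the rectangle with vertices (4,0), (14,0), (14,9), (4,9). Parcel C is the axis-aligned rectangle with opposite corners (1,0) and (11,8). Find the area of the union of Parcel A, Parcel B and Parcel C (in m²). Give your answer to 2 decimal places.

By inclusion–exclusion:
Individual areas: |Parcel A| = 36, |Parcel B| = 90, |Parcel C| = 80.
|Parcel A∩Parcel B| = 9.
|Parcel A∩Parcel C| = 18.25.
|Parcel B∩Parcel C|: x∈[4,11], y∈[0,8] → 7·8 = 56.
|Parcel A∩Parcel B∩Parcel C| = 9.
|Parcel A ∪ Parcel B ∪ Parcel C| = 206 − 83.25 + 9 = 131.75.

131.75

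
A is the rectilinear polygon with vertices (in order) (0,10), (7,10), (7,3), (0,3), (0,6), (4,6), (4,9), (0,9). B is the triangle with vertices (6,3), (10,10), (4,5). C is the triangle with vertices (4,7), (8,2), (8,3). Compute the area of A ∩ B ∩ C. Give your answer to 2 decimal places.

The intersection is the polygon with vertices (6.5,3.875), (4.96,5.8), (5.091,5.909), (6.727,4.273).
By the shoelace formula its area is 0.72.

0.72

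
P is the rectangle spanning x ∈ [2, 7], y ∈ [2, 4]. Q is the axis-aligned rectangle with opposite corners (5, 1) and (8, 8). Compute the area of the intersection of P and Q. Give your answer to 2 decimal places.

4.00

|P∩Q|: x∈[5,7], y∈[2,4] → 2·2 = 4.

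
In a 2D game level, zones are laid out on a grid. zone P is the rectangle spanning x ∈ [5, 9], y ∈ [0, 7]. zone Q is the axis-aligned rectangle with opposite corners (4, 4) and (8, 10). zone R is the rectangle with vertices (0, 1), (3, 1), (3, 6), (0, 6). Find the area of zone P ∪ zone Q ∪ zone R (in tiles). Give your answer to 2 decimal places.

By inclusion–exclusion:
Individual areas: |zone P| = 28, |zone Q| = 24, |zone R| = 15.
|zone P∩zone Q|: x∈[5,8], y∈[4,7] → 3·3 = 9.
|zone P∩zone R| = 0 (no overlap).
|zone Q∩zone R| = 0 (no overlap).
|zone P∩zone Q∩zone R| = 0.
|zone P ∪ zone Q ∪ zone R| = 67 − 9 + 0 = 58.00.

58.00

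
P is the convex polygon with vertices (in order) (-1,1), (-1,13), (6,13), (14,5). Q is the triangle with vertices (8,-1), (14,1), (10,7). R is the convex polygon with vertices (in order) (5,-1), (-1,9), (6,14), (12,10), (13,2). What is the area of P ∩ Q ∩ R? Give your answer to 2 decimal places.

3.92

The intersection is the polygon with vertices (10,7), (11.736,4.396), (9.179,3.714).
By the shoelace formula its area is 3.92.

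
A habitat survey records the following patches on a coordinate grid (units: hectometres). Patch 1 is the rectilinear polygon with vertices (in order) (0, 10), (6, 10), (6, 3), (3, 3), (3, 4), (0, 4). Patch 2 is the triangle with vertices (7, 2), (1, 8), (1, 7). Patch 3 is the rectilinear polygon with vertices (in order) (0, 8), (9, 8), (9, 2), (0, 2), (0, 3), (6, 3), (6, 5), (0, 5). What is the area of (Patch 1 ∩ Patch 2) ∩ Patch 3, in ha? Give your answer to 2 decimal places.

|Patch 1 ∩ Patch 2| = 2.9.
|(Patch 1 ∩ Patch 2) ∩ Patch 3| = 2.10.

2.10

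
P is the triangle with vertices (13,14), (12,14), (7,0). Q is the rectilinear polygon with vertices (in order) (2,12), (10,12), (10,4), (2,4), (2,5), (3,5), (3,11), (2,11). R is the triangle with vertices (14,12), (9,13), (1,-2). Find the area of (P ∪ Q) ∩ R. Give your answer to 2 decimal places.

The region (P ∪ Q) ∩ R is the polygon with vertices (10.551,8.286), (6.571,4), (4.2,4), (8.467,12), (10,12), (10,8.4), (11.467,12.507), (12.29,12.342).
By the shoelace formula its area is 26.23.

26.23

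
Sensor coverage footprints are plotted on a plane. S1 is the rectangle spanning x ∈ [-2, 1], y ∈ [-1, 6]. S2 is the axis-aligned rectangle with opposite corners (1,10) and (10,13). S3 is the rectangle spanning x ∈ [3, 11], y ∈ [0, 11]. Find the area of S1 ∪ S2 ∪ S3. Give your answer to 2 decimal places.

129.00

By inclusion–exclusion:
Individual areas: |S1| = 21, |S2| = 27, |S3| = 88.
|S1∩S2| = 0 (no overlap).
|S1∩S3| = 0 (no overlap).
|S2∩S3|: x∈[3,10], y∈[10,11] → 7·1 = 7.
|S1∩S2∩S3| = 0.
|S1 ∪ S2 ∪ S3| = 136 − 7 + 0 = 129.00.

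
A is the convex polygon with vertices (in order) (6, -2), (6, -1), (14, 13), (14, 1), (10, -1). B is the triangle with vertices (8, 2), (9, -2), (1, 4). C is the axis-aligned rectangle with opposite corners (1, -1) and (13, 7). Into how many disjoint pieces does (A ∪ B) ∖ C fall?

2

(A ∪ B) ∖ C splits into 2 disjoint pieces (area 16.5357, area 2.2151).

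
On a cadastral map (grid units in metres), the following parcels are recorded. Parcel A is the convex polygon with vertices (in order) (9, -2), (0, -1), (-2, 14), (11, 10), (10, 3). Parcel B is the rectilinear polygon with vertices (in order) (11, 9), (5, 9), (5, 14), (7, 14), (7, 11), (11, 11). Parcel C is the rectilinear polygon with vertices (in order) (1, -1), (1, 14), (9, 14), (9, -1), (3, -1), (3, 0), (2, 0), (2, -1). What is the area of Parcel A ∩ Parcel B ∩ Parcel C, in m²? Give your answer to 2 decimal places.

The intersection is the polygon with vertices (7,11), (7.75,11), (9,10.615), (9,9), (5,9), (5,11.846), (7,11.231).
By the shoelace formula its area is 8.84.

8.84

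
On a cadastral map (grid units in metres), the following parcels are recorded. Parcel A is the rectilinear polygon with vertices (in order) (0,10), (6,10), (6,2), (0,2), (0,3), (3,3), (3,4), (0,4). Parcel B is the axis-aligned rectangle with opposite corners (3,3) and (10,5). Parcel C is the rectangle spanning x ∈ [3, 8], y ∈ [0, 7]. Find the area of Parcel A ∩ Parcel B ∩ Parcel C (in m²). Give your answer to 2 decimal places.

6.00

The intersection is the polygon with vertices (3,3), (3,4), (3,5), (6,5), (6,3).
By the shoelace formula its area is 6.00.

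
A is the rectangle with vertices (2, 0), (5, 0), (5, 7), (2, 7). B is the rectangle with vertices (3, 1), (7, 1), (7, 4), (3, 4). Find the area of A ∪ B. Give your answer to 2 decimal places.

By inclusion–exclusion:
Individual areas: |A| = 21, |B| = 12.
|A∩B|: x∈[3,5], y∈[1,4] → 2·3 = 6.
|A ∪ B| = 33 − 6 = 27.00.

27.00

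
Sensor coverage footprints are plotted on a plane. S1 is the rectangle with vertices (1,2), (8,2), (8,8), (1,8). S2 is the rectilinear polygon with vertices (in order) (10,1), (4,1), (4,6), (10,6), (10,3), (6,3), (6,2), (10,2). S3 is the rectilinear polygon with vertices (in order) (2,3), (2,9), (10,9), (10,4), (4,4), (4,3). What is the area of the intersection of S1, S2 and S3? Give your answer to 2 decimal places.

8.00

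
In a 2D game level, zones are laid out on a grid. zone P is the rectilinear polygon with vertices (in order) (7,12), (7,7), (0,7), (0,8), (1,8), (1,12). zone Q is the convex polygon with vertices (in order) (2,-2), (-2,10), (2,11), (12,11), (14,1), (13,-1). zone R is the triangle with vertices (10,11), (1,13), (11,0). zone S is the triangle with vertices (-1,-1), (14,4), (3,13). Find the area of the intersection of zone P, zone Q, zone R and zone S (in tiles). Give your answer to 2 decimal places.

10.70

The intersection is the polygon with vertices (2.538,11), (5.444,11), (7,9.727), (7,7), (5.615,7).
By the shoelace formula its area is 10.70.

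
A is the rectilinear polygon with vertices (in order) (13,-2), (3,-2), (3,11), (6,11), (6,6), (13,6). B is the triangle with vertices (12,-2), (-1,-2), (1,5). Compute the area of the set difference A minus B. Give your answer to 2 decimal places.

|A| = 95, |A∩B| = 25.7727.
|A ∖ B| = |A| − |A∩B| = 95 − 25.7727 = 69.23.

69.23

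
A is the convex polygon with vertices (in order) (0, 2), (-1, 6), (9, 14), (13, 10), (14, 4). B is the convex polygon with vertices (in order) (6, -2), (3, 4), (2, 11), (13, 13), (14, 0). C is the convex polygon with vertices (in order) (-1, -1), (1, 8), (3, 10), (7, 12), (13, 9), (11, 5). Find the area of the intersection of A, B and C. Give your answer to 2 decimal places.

66.21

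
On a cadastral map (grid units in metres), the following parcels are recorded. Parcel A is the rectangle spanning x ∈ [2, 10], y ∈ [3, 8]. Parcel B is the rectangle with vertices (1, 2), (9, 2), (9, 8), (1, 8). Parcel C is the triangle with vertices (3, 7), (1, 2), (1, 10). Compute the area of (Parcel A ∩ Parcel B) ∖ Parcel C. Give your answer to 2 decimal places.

|Parcel A ∩ Parcel B| = 35.
|(Parcel A ∩ Parcel B) ∩ Parcel C| = 1.9167.
|(Parcel A ∩ Parcel B) ∖ Parcel C| = 35 − 1.9167 = 33.08.

33.08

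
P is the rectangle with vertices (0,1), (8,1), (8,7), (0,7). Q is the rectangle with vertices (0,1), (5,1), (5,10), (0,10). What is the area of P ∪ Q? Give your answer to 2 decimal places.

By inclusion–exclusion:
Individual areas: |P| = 48, |Q| = 45.
|P∩Q|: x∈[0,5], y∈[1,7] → 5·6 = 30.
|P ∪ Q| = 93 − 30 = 63.00.

63.00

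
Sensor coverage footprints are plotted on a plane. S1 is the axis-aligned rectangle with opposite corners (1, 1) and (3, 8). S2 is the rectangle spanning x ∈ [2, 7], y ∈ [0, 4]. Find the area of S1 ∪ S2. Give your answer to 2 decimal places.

By inclusion–exclusion:
Individual areas: |S1| = 14, |S2| = 20.
|S1∩S2|: x∈[2,3], y∈[1,4] → 1·3 = 3.
|S1 ∪ S2| = 34 − 3 = 31.00.

31.00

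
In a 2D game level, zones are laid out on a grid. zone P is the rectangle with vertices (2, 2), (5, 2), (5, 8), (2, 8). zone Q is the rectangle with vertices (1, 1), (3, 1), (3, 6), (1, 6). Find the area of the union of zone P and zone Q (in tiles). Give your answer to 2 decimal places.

24.00

By inclusion–exclusion:
Individual areas: |zone P| = 18, |zone Q| = 10.
|zone P∩zone Q|: x∈[2,3], y∈[2,6] → 1·4 = 4.
|zone P ∪ zone Q| = 28 − 4 = 24.00.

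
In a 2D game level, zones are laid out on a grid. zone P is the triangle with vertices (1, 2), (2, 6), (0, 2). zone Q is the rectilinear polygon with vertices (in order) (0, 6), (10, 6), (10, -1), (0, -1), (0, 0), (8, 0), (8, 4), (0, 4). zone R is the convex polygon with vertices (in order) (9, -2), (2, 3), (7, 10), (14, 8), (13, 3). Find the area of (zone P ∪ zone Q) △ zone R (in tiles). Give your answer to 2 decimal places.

75.56

|zone P ∪ zone Q| = 39.5.
|(zone P ∪ zone Q) ∩ zone R| = 24.2179.
|(zone P ∪ zone Q) △ zone R| = 39.5 + 84.5 − 48.4357 = 75.56.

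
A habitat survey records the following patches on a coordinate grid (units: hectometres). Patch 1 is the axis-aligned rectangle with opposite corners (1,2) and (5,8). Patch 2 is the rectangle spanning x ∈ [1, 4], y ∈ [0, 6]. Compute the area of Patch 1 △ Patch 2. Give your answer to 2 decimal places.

|Patch 1∩Patch 2|: x∈[1,4], y∈[2,6] → 3·4 = 12.
|Patch 1 △ Patch 2| = |Patch 1| + |Patch 2| − 2·|Patch 1∩Patch 2| = 24 + 18 − 24 = 18.00.

18.00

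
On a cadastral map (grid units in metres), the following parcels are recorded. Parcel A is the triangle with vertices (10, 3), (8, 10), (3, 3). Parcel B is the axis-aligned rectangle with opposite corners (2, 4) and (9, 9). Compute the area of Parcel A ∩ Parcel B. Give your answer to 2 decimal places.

16.61

The intersection is the polygon with vertices (9,6.5), (9,4), (3.714,4), (7.286,9), (8.286,9).
By the shoelace formula its area is 16.61.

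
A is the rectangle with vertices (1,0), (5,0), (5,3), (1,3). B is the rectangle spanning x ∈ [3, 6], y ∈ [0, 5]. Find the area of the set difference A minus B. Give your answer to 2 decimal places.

6.00

|A∩B|: x∈[3,5], y∈[0,3] → 2·3 = 6.
|A| = 12.
|A ∖ B| = |A| − |A∩B| = 12 − 6 = 6.00.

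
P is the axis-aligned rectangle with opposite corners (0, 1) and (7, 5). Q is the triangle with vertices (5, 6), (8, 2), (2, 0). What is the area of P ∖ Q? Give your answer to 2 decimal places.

|P| = 28, |P∩Q| = 12.2917.
|P ∖ Q| = |P| − |P∩Q| = 28 − 12.2917 = 15.71.

15.71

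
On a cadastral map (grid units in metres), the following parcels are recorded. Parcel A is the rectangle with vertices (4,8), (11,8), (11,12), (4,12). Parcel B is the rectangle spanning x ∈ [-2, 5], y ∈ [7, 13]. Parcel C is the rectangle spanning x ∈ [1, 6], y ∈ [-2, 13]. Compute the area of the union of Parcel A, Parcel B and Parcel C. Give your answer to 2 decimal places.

113.00

By inclusion–exclusion:
Individual areas: |Parcel A| = 28, |Parcel B| = 42, |Parcel C| = 75.
|Parcel A∩Parcel B|: x∈[4,5], y∈[8,12] → 1·4 = 4.
|Parcel A∩Parcel C|: x∈[4,6], y∈[8,12] → 2·4 = 8.
|Parcel B∩Parcel C|: x∈[1,5], y∈[7,13] → 4·6 = 24.
|Parcel A∩Parcel B∩Parcel C| = 4.
|Parcel A ∪ Parcel B ∪ Parcel C| = 145 − 36 + 4 = 113.00.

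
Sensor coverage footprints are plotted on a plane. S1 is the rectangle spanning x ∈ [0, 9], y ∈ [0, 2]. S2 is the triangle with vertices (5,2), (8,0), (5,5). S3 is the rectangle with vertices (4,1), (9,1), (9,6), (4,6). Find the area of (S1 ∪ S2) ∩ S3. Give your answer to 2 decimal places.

7.70

The region (S1 ∪ S2) ∩ S3 is the polygon with vertices (9,1), (4,1), (4,2), (5,2), (5,5), (6.8,2), (9,2).
By the shoelace formula its area is 7.70.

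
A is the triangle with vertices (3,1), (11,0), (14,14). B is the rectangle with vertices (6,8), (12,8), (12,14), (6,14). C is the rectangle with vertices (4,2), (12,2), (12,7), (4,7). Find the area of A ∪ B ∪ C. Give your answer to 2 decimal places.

By inclusion–exclusion:
Individual areas: |A| = 57.5, |B| = 36, |C| = 40.
|A∩B| = 5.5944.
|A∩C| = 29.4164.
|B∩C| = 0 (no overlap).
|A∩B∩C| = 0.
|A ∪ B ∪ C| = 133.5 − 35.0108 + 0 = 98.49.

98.49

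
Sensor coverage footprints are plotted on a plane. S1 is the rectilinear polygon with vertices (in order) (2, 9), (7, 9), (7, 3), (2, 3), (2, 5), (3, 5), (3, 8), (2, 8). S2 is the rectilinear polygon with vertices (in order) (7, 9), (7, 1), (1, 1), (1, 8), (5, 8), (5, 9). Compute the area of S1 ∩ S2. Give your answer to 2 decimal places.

24.00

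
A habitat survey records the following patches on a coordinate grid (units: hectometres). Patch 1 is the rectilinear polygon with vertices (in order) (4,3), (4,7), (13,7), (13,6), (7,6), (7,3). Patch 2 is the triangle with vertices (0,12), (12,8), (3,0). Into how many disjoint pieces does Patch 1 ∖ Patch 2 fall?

Patch 1 ∖ Patch 2 splits into 2 disjoint pieces (area 2.6875, area 0.1736).

2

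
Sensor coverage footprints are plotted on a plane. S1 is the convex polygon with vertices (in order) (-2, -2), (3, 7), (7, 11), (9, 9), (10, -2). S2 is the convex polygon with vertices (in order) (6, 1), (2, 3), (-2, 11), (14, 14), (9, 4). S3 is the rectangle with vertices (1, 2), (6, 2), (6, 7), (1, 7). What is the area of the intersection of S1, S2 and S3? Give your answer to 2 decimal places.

The intersection is the polygon with vertices (2,3), (1.421,4.158), (3,7), (6,7), (6,2), (4,2).
By the shoelace formula its area is 18.74.

18.74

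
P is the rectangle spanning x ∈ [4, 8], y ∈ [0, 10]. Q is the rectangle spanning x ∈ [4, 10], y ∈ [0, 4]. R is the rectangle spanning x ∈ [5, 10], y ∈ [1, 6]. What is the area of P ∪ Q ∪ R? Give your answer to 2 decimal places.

52.00

By inclusion–exclusion:
Individual areas: |P| = 40, |Q| = 24, |R| = 25.
|P∩Q|: x∈[4,8], y∈[0,4] → 4·4 = 16.
|P∩R|: x∈[5,8], y∈[1,6] → 3·5 = 15.
|Q∩R|: x∈[5,10], y∈[1,4] → 5·3 = 15.
|P∩Q∩R| = 9.
|P ∪ Q ∪ R| = 89 − 46 + 9 = 52.00.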